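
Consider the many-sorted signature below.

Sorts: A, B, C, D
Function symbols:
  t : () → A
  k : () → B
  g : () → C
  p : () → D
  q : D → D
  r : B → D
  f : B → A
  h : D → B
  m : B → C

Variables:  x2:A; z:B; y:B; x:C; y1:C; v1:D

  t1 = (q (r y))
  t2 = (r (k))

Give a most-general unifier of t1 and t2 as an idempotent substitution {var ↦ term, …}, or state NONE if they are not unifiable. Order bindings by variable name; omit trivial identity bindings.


head clash or occurs-check failure — not unifiable

NONE (not unifiable)


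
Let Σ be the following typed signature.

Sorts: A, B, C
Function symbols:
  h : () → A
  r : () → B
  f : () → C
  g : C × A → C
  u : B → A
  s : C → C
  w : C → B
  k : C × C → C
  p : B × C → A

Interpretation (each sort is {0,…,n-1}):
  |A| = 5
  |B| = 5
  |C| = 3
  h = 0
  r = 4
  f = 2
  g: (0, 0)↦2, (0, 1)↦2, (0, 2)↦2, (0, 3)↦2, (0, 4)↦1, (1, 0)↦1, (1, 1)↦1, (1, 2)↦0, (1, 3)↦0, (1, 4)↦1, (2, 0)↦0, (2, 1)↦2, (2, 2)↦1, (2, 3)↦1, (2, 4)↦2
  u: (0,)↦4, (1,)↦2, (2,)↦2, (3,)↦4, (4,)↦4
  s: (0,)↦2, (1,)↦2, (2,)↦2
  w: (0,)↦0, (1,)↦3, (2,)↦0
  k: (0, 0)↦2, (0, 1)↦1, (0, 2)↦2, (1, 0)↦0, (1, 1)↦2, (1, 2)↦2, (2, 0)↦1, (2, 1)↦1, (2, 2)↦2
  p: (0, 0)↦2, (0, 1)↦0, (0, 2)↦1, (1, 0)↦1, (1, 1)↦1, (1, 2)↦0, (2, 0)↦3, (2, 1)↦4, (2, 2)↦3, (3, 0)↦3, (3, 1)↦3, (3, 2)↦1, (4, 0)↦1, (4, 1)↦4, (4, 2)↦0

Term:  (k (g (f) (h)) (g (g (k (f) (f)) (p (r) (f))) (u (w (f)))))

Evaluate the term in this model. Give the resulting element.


value = 1

  f = 2
  h = 0
  (g (f) (h)) = g(2, 0) = 0
  f = 2
  f = 2
  (k (f) (f)) = k(2, 2) = 2
  r = 4
  f = 2
  (p (r) (f)) = p(4, 2) = 0
  (g (k (f) (f)) (p (r) (f))) = g(2, 0) = 0
  f = 2
  (w (f)) = w(2,) = 0
  (u (w (f))) = u(0,) = 4
  (g (g (k (f) (f)) (p (r) (f))) (u (w (f)))) = g(0, 4) = 1
  (k (g (f) (h)) (g (g (k (f) (f)) (p (r) (f))) (u (w (f))))) = k(0, 1) = 1


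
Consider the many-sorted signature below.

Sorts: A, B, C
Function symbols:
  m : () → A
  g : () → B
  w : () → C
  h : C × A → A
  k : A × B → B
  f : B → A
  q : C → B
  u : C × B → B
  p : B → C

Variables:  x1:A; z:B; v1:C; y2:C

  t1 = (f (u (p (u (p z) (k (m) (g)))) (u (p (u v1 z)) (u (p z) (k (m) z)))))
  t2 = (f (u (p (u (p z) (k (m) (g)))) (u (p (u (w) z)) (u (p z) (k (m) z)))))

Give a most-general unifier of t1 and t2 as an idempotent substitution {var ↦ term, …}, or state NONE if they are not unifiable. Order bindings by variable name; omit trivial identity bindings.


{v1 ↦ (w)}


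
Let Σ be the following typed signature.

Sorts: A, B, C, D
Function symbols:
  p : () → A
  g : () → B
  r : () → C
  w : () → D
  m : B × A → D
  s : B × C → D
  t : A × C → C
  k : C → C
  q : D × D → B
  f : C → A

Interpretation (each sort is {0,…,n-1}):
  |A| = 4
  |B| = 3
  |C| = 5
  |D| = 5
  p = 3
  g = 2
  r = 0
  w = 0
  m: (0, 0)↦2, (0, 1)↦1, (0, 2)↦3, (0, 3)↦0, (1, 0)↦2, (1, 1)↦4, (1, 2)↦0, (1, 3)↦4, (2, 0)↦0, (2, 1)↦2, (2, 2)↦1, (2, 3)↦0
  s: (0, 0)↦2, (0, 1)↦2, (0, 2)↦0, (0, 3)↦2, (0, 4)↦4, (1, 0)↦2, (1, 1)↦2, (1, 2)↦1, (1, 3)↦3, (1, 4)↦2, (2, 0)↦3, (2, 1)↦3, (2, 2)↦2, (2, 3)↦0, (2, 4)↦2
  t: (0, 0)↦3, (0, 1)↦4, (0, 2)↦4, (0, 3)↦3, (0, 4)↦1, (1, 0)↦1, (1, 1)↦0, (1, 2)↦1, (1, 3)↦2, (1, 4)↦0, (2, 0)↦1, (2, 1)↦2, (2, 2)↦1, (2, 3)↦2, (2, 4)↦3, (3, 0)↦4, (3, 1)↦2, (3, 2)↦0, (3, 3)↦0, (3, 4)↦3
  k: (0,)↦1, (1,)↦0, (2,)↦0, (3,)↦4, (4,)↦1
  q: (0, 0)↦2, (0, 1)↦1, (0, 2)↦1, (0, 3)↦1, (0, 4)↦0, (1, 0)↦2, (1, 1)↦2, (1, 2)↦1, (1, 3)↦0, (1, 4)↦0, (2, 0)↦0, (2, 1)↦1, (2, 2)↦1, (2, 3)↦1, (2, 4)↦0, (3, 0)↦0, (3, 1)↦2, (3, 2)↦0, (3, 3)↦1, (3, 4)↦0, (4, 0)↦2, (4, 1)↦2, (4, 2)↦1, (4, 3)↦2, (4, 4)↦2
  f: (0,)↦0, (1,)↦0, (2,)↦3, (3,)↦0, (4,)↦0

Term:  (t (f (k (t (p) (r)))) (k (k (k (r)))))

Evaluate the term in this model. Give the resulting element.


  p = 3
  r = 0
  (t (p) (r)) = t(3, 0) = 4
  (k (t (p) (r))) = k(4,) = 1
  (f (k (t (p) (r)))) = f(1,) = 0
  r = 0
  (k (r)) = k(0,) = 1
  (k (k (r))) = k(1,) = 0
  (k (k (k (r)))) = k(0,) = 1
  (t (f (k (t (p) (r)))) (k (k (k (r))))) = t(0, 1) = 4

value = 4


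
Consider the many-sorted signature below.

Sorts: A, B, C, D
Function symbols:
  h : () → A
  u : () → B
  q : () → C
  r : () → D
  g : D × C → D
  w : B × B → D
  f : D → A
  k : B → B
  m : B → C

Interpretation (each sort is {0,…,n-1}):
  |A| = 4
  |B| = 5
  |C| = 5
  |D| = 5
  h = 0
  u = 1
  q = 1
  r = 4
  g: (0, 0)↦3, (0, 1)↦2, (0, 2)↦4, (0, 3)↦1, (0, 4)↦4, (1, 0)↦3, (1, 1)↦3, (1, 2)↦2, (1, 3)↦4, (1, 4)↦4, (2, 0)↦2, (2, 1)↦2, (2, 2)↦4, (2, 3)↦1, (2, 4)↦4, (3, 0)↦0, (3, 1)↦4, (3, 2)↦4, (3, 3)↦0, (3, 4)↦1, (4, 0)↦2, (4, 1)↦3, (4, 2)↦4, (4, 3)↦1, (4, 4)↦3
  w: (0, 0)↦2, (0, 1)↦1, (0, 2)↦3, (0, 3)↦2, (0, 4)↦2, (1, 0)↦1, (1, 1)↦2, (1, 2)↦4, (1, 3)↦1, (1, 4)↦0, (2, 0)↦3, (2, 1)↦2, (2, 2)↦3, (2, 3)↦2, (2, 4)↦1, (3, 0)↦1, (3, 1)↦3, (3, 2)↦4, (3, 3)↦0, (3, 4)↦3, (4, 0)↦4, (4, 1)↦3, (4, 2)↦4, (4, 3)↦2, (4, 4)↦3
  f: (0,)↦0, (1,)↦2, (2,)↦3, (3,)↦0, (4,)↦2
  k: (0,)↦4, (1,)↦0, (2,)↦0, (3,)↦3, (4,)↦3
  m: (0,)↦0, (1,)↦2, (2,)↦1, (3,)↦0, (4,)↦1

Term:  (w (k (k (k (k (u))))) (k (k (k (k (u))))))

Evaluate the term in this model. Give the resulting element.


value = 0

  u = 1
  (k (u)) = k(1,) = 0
  (k (k (u))) = k(0,) = 4
  (k (k (k (u)))) = k(4,) = 3
  (k (k (k (k (u))))) = k(3,) = 3
  u = 1
  (k (u)) = k(1,) = 0
  (k (k (u))) = k(0,) = 4
  (k (k (k (u)))) = k(4,) = 3
  (k (k (k (k (u))))) = k(3,) = 3
  (w (k (k (k (k (u))))) (k (k (k (k (u)))))) = w(3, 3) = 0


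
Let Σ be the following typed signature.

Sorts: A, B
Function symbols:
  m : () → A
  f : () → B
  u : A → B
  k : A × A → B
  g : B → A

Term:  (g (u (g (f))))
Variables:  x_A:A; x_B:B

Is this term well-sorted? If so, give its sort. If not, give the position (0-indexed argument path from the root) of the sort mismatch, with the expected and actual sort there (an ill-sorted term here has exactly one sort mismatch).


      (f) : B
    (g (f)) : A
  (u (g (f))) : B
(g (u (g (f)))) : A

well-sorted; sort = A


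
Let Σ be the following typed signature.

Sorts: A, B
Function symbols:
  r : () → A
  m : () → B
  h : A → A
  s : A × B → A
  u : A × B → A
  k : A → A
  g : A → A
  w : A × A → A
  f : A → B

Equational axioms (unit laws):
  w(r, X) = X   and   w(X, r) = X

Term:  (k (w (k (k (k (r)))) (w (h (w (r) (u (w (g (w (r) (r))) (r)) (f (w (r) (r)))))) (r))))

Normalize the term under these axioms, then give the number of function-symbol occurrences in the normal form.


size = 12

1. (k (w (k (k (k (r)))) (w (h (w (r) (u (w (g (w (r) (r))) (r)) (f (w (r) (r)))))) (r))))  →  (k (w (k (k (k (r)))) (h (w (r) (u (w (g (w (r) (r))) (r)) (f (w (r) (r))))))))
2. (k (w (k (k (k (r)))) (h (w (r) (u (w (g (w (r) (r))) (r)) (f (w (r) (r))))))))  →  (k (w (k (k (k (r)))) (h (u (w (g (w (r) (r))) (r)) (f (w (r) (r)))))))
3. (k (w (k (k (k (r)))) (h (u (w (g (w (r) (r))) (r)) (f (w (r) (r)))))))  →  (k (w (k (k (k (r)))) (h (u (g (w (r) (r))) (f (w (r) (r)))))))
4. (k (w (k (k (k (r)))) (h (u (g (w (r) (r))) (f (w (r) (r)))))))  →  (k (w (k (k (k (r)))) (h (u (g (r)) (f (w (r) (r)))))))
5. (k (w (k (k (k (r)))) (h (u (g (r)) (f (w (r) (r)))))))  →  (k (w (k (k (k (r)))) (h (u (g (r)) (f (r))))))
normal form: (k (w (k (k (k (r)))) (h (u (g (r)) (f (r))))))


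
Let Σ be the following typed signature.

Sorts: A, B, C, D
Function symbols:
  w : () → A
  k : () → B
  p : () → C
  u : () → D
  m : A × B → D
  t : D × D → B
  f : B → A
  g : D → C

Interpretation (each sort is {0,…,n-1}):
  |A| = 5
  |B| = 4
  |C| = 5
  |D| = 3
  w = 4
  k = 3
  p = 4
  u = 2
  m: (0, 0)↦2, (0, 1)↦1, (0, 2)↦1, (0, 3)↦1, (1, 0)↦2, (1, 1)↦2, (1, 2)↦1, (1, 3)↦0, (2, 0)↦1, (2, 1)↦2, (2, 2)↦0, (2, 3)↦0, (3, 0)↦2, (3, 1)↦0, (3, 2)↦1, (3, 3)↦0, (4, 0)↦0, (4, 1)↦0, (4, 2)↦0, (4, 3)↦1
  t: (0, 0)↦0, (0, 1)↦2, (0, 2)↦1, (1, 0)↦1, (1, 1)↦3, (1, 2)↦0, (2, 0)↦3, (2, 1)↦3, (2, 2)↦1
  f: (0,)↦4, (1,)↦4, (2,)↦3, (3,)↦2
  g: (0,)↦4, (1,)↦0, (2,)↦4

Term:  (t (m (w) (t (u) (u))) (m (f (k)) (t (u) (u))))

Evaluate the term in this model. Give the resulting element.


  w = 4
  u = 2
  u = 2
  (t (u) (u)) = t(2, 2) = 1
  (m (w) (t (u) (u))) = m(4, 1) = 0
  k = 3
  (f (k)) = f(3,) = 2
  u = 2
  u = 2
  (t (u) (u)) = t(2, 2) = 1
  (m (f (k)) (t (u) (u))) = m(2, 1) = 2
  (t (m (w) (t (u) (u))) (m (f (k)) (t (u) (u)))) = t(0, 2) = 1

value = 1


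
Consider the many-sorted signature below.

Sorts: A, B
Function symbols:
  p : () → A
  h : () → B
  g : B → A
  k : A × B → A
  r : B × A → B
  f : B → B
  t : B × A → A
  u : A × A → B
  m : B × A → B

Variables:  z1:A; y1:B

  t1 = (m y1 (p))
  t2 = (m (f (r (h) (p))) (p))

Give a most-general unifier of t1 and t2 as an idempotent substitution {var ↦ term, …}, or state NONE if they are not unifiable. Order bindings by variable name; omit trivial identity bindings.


{y1 ↦ (f (r (h) (p)))}


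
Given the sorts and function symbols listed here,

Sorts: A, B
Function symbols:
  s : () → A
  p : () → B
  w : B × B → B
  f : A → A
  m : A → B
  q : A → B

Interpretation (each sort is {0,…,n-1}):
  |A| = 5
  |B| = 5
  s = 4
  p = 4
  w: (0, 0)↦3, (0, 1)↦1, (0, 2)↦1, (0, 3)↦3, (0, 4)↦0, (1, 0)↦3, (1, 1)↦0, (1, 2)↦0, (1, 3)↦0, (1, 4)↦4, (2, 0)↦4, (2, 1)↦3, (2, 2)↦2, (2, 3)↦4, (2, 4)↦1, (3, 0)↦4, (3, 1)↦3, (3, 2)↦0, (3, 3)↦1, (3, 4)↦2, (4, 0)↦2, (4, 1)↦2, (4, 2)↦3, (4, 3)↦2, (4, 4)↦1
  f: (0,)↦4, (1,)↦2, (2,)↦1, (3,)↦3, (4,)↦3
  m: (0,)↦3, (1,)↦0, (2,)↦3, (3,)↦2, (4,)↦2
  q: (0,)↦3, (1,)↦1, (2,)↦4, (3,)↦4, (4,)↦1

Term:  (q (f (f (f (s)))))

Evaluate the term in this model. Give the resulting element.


value = 4

  s = 4
  (f (s)) = f(4,) = 3
  (f (f (s))) = f(3,) = 3
  (f (f (f (s)))) = f(3,) = 3
  (q (f (f (f (s))))) = q(3,) = 4


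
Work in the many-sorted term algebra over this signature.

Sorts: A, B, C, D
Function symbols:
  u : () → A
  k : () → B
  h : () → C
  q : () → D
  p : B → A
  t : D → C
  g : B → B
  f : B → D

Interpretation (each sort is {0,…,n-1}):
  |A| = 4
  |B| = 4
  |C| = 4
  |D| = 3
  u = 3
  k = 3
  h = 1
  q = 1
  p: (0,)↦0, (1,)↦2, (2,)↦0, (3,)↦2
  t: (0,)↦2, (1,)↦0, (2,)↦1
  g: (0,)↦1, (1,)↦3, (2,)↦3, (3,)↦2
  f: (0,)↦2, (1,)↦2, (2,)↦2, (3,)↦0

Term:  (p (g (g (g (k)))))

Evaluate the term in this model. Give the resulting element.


  k = 3
  (g (k)) = g(3,) = 2
  (g (g (k))) = g(2,) = 3
  (g (g (g (k)))) = g(3,) = 2
  (p (g (g (g (k))))) = p(2,) = 0

value = 0


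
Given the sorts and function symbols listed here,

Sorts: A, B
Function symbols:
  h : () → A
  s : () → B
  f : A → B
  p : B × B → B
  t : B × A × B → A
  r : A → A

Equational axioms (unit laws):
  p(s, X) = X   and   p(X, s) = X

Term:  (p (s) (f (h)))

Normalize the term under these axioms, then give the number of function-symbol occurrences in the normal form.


1. (p (s) (f (h)))  →  (f (h))
normal form: (f (h))

size = 2


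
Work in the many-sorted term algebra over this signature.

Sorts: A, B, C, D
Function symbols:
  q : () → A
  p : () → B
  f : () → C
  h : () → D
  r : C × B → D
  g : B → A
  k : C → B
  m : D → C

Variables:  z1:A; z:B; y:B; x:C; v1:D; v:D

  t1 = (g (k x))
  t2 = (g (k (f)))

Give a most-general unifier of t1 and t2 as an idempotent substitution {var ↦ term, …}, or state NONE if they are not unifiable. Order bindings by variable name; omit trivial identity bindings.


{x ↦ (f)}


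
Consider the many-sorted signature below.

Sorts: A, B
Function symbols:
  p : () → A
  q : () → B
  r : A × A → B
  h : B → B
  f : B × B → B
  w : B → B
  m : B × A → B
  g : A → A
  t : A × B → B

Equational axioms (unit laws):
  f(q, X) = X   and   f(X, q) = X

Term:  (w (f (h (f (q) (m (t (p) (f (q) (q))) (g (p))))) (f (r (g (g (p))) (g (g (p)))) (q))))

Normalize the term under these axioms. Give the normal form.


normal form = (w (f (h (m (t (p) (q)) (g (p)))) (r (g (g (p))) (g (g (p))))))

1. (w (f (h (f (q) (m (t (p) (f (q) (q))) (g (p))))) (f (r (g (g (p))) (g (g (p)))) (q))))  →  (w (f (h (m (t (p) (f (q) (q))) (g (p)))) (f (r (g (g (p))) (g (g (p)))) (q))))
2. (w (f (h (m (t (p) (f (q) (q))) (g (p)))) (f (r (g (g (p))) (g (g (p)))) (q))))  →  (w (f (h (m (t (p) (q)) (g (p)))) (f (r (g (g (p))) (g (g (p)))) (q))))
3. (w (f (h (m (t (p) (q)) (g (p)))) (f (r (g (g (p))) (g (g (p)))) (q))))  →  (w (f (h (m (t (p) (q)) (g (p)))) (r (g (g (p))) (g (g (p))))))


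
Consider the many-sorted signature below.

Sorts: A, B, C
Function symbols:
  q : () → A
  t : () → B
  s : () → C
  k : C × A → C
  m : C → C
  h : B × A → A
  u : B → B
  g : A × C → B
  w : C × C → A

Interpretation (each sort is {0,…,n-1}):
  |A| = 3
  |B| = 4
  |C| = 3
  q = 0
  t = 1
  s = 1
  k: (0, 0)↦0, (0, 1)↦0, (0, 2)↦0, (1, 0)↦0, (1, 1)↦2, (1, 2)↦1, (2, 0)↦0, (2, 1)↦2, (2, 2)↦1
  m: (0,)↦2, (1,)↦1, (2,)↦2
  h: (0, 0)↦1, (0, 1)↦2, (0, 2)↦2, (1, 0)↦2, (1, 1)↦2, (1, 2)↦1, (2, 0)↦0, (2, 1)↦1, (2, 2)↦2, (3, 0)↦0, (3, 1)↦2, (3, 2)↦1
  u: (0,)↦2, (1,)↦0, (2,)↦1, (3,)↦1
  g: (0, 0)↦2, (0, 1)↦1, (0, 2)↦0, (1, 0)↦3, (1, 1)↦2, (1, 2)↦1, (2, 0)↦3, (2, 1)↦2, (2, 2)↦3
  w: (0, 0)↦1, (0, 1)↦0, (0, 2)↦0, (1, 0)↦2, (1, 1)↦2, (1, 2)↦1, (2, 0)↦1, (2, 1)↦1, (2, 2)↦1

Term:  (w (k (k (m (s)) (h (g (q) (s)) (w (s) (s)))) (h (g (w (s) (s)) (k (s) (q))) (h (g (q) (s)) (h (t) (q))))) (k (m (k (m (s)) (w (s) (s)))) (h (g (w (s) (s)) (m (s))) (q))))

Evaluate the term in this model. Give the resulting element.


  s = 1
  (m (s)) = m(1,) = 1
  q = 0
  s = 1
  (g (q) (s)) = g(0, 1) = 1
  s = 1
  s = 1
  (w (s) (s)) = w(1, 1) = 2
  (h (g (q) (s)) (w (s) (s))) = h(1, 2) = 1
  (k (m (s)) (h (g (q) (s)) (w (s) (s)))) = k(1, 1) = 2
  s = 1
  s = 1
  (w (s) (s)) = w(1, 1) = 2
  s = 1
  q = 0
  (k (s) (q)) = k(1, 0) = 0
  (g (w (s) (s)) (k (s) (q))) = g(2, 0) = 3
  q = 0
  s = 1
  (g (q) (s)) = g(0, 1) = 1
  t = 1
  q = 0
  (h (t) (q)) = h(1, 0) = 2
  (h (g (q) (s)) (h (t) (q))) = h(1, 2) = 1
  (h (g (w (s) (s)) (k (s) (q))) (h (g (q) (s)) (h (t) (q)))) = h(3, 1) = 2
  (k (k (m (s)) (h (g (q) (s)) (w (s) (s)))) (h (g (w (s) (s)) (k (s) (q))) (h (g (q) (s)) (h (t) (q))))) = k(2, 2) = 1
  s = 1
  (m (s)) = m(1,) = 1
  s = 1
  s = 1
  (w (s) (s)) = w(1, 1) = 2
  (k (m (s)) (w (s) (s))) = k(1, 2) = 1
  (m (k (m (s)) (w (s) (s)))) = m(1,) = 1
  s = 1
  s = 1
  (w (s) (s)) = w(1, 1) = 2
  s = 1
  (m (s)) = m(1,) = 1
  (g (w (s) (s)) (m (s))) = g(2, 1) = 2
  q = 0
  (h (g (w (s) (s)) (m (s))) (q)) = h(2, 0) = 0
  (k (m (k (m (s)) (w (s) (s)))) (h (g (w (s) (s)) (m (s))) (q))) = k(1, 0) = 0
  (w (k (k (m (s)) (h (g (q) (s)) (w (s) (s)))) (h (g (w (s) (s)) (k (s) (q))) (h (g (q) (s)) (h (t) (q))))) (k (m (k (m (s)) (w (s) (s)))) (h (g (w (s) (s)) (m (s))) (q)))) = w(1, 0) = 2

value = 2


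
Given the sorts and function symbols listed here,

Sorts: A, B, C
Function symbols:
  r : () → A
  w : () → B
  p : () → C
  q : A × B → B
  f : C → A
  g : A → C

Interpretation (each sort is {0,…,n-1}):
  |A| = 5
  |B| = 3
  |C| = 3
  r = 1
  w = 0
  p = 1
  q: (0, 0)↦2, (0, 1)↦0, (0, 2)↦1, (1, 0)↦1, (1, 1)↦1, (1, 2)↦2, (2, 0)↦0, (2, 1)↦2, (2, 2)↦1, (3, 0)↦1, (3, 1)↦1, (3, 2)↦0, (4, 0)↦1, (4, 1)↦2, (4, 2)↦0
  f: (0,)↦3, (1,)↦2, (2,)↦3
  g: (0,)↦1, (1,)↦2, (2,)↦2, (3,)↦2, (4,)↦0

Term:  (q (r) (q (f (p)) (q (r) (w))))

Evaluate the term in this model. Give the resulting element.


value = 2

  r = 1
  p = 1
  (f (p)) = f(1,) = 2
  r = 1
  w = 0
  (q (r) (w)) = q(1, 0) = 1
  (q (f (p)) (q (r) (w))) = q(2, 1) = 2
  (q (r) (q (f (p)) (q (r) (w)))) = q(1, 2) = 2


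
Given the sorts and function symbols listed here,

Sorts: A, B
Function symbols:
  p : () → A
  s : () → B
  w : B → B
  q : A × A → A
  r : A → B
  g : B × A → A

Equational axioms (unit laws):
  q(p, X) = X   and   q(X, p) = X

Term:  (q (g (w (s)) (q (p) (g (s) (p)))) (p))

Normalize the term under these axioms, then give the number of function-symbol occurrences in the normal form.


size = 6

1. (q (g (w (s)) (q (p) (g (s) (p)))) (p))  →  (g (w (s)) (q (p) (g (s) (p))))
2. (g (w (s)) (q (p) (g (s) (p))))  →  (g (w (s)) (g (s) (p)))
normal form: (g (w (s)) (g (s) (p)))


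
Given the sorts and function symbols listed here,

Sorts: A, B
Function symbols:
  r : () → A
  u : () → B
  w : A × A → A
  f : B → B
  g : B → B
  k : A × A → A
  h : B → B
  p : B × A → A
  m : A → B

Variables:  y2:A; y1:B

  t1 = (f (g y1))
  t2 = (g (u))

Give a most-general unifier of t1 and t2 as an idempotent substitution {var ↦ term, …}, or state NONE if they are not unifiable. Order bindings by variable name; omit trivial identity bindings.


NONE (not unifiable)

head clash or occurs-check failure — not unifiable


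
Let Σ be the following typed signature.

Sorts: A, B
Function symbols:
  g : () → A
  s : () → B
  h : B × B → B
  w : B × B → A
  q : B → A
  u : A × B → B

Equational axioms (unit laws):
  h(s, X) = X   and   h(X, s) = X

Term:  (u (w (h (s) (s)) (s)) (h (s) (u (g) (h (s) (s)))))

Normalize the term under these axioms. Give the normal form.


1. (u (w (h (s) (s)) (s)) (h (s) (u (g) (h (s) (s)))))  →  (u (w (s) (s)) (h (s) (u (g) (h (s) (s)))))
2. (u (w (s) (s)) (h (s) (u (g) (h (s) (s)))))  →  (u (w (s) (s)) (u (g) (h (s) (s))))
3. (u (w (s) (s)) (u (g) (h (s) (s))))  →  (u (w (s) (s)) (u (g) (s)))

normal form = (u (w (s) (s)) (u (g) (s)))


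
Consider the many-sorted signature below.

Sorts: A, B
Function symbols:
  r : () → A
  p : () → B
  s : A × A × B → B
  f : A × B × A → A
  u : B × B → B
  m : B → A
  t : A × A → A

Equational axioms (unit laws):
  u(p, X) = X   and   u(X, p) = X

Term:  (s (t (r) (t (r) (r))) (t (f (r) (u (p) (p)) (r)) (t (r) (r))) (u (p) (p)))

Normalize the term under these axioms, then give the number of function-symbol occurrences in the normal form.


size = 15

1. (s (t (r) (t (r) (r))) (t (f (r) (u (p) (p)) (r)) (t (r) (r))) (u (p) (p)))  →  (s (t (r) (t (r) (r))) (t (f (r) (p) (r)) (t (r) (r))) (u (p) (p)))
2. (s (t (r) (t (r) (r))) (t (f (r) (p) (r)) (t (r) (r))) (u (p) (p)))  →  (s (t (r) (t (r) (r))) (t (f (r) (p) (r)) (t (r) (r))) (p))
normal form: (s (t (r) (t (r) (r))) (t (f (r) (p) (r)) (t (r) (r))) (p))


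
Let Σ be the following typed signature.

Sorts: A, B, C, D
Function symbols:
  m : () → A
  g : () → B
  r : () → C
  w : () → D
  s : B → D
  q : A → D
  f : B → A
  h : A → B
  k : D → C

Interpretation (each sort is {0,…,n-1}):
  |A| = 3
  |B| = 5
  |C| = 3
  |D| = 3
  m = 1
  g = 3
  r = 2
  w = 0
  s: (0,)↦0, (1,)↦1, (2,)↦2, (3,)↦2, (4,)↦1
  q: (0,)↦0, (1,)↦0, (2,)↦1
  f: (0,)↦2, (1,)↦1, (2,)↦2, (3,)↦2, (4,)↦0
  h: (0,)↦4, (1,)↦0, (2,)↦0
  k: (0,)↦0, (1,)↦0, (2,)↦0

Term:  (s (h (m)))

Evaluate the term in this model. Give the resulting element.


value = 0

  m = 1
  (h (m)) = h(1,) = 0
  (s (h (m))) = s(0,) = 0


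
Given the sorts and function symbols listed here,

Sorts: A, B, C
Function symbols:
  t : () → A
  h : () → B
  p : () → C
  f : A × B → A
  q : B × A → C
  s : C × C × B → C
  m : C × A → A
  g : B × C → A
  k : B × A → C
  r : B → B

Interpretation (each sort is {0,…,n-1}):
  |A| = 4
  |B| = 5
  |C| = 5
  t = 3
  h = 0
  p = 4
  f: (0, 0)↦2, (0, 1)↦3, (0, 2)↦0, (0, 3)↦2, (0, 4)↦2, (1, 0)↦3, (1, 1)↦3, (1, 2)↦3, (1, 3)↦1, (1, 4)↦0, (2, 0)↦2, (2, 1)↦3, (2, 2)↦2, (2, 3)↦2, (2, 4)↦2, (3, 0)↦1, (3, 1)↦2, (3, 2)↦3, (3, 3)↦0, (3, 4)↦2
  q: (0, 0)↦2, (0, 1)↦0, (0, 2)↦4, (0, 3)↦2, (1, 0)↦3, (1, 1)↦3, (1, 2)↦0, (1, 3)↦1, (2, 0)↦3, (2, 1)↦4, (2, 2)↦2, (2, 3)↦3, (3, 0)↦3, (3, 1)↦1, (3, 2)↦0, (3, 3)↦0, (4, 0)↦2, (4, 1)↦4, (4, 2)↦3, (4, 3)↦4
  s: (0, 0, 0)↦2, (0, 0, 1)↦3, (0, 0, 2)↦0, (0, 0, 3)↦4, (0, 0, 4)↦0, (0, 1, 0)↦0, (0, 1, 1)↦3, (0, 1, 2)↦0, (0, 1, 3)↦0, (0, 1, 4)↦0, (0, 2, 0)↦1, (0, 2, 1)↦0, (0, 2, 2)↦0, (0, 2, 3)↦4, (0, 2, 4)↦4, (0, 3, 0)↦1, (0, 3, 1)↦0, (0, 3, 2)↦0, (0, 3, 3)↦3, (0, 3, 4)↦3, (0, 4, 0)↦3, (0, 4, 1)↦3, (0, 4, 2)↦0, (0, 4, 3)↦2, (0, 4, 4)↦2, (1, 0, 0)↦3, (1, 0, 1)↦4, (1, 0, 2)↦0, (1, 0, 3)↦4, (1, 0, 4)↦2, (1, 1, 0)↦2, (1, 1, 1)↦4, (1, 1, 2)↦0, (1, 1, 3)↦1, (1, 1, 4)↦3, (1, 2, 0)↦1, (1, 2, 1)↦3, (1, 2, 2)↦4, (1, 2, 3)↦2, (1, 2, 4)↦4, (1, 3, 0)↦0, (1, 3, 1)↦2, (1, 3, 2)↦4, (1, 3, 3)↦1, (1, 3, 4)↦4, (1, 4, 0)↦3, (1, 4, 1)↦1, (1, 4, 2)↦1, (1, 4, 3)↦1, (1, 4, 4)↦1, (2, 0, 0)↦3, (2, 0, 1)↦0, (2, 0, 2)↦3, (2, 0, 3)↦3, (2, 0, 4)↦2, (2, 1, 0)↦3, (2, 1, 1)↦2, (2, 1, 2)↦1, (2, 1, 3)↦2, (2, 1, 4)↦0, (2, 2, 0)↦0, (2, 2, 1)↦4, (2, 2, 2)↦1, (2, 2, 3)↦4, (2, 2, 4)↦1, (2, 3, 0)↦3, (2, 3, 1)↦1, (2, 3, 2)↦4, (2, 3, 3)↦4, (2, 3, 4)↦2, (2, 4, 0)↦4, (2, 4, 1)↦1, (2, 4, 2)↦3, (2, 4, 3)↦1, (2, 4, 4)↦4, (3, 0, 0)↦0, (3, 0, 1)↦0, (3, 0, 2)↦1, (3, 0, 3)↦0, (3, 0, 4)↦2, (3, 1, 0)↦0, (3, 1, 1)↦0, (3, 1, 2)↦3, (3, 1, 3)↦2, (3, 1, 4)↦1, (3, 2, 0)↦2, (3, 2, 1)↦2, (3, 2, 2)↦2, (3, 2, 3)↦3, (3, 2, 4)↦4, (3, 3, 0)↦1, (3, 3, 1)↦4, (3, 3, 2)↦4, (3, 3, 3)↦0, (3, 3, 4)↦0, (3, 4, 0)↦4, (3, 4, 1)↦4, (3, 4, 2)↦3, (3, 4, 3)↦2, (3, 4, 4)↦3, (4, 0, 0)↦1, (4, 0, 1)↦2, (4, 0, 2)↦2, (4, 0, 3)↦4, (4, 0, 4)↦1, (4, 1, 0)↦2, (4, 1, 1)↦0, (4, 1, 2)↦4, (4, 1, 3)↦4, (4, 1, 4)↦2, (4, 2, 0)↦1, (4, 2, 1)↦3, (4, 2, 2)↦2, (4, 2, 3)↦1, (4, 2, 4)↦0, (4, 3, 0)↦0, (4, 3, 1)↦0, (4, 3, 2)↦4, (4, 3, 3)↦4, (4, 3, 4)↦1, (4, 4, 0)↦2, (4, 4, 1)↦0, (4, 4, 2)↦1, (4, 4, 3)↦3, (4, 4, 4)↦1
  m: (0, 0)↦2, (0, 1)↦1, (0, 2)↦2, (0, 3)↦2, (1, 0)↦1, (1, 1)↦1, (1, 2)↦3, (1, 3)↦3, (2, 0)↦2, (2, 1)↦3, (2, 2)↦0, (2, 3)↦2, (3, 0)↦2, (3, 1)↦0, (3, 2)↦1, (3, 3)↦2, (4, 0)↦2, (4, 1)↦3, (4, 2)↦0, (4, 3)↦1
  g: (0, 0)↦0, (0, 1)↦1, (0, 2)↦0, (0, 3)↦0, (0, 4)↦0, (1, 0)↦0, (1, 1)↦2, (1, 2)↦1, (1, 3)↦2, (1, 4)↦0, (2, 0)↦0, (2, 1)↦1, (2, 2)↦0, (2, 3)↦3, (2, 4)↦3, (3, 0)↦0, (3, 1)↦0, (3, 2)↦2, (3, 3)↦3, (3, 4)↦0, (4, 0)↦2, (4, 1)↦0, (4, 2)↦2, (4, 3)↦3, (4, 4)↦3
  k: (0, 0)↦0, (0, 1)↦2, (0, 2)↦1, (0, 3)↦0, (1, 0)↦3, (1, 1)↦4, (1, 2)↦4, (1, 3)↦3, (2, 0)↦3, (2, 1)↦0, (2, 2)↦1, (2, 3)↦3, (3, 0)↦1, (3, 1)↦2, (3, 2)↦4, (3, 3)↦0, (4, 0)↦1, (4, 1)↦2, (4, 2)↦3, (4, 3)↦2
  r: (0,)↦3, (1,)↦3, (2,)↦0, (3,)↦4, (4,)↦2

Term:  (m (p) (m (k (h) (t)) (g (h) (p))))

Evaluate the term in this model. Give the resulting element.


  p = 4
  h = 0
  t = 3
  (k (h) (t)) = k(0, 3) = 0
  h = 0
  p = 4
  (g (h) (p)) = g(0, 4) = 0
  (m (k (h) (t)) (g (h) (p))) = m(0, 0) = 2
  (m (p) (m (k (h) (t)) (g (h) (p)))) = m(4, 2) = 0

value = 0


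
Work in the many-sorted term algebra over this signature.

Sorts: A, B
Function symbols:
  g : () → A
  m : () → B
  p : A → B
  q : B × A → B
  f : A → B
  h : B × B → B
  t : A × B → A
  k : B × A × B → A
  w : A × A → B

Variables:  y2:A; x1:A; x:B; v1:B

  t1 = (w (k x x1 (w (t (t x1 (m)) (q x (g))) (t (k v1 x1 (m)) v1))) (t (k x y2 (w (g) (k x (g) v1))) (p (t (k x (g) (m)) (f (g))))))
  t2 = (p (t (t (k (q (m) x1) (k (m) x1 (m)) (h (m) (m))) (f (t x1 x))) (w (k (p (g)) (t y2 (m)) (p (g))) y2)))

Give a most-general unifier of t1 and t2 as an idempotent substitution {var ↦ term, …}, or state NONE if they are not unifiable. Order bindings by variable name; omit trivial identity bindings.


head clash or occurs-check failure — not unifiable

NONE (not unifiable)


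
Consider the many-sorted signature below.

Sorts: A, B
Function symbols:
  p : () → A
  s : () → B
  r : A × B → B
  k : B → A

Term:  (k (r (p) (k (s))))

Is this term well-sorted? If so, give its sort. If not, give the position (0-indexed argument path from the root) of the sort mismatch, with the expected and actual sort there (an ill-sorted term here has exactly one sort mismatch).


    (p) : A
      (s) : B
    (k (s)) : A
  (r (p) (k (s))) : ✗ arg 1 at [0, 1] has sort A, expected B

ill-sorted at position [0, 1]: expected B, got A


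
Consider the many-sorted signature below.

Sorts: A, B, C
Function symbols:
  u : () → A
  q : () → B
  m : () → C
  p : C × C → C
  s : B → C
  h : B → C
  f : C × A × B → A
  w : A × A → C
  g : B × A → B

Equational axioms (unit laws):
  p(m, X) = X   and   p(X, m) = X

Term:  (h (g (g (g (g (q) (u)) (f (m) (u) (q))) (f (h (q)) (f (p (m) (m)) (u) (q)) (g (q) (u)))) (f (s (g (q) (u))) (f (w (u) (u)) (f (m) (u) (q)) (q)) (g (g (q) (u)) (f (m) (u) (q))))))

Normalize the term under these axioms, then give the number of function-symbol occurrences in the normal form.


size = 43

1. (h (g (g (g (g (q) (u)) (f (m) (u) (q))) (f (h (q)) (f (p (m) (m)) (u) (q)) (g (q) (u)))) (f (s (g (q) (u))) (f (w (u) (u)) (f (m) (u) (q)) (q)) (g (g (q) (u)) (f (m) (u) (q))))))  →  (h (g (g (g (g (q) (u)) (f (m) (u) (q))) (f (h (q)) (f (m) (u) (q)) (g (q) (u)))) (f (s (g (q) (u))) (f (w (u) (u)) (f (m) (u) (q)) (q)) (g (g (q) (u)) (f (m) (u) (q))))))
normal form: (h (g (g (g (g (q) (u)) (f (m) (u) (q))) (f (h (q)) (f (m) (u) (q)) (g (q) (u)))) (f (s (g (q) (u))) (f (w (u) (u)) (f (m) (u) (q)) (q)) (g (g (q) (u)) (f (m) (u) (q))))))


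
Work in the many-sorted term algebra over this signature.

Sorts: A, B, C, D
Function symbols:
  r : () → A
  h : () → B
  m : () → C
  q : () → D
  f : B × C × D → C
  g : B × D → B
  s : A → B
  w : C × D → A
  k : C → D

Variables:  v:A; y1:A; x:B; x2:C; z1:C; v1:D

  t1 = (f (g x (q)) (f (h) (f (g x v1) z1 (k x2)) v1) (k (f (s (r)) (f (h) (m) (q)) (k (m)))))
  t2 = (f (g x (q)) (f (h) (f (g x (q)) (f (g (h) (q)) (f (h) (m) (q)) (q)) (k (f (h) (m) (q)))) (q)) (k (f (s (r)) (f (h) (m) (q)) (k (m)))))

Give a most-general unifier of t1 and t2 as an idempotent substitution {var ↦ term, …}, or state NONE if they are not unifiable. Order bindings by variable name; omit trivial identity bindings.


{v1 ↦ (q), x2 ↦ (f (h) (m) (q)), z1 ↦ (f (g (h) (q)) (f (h) (m) (q)) (q))}


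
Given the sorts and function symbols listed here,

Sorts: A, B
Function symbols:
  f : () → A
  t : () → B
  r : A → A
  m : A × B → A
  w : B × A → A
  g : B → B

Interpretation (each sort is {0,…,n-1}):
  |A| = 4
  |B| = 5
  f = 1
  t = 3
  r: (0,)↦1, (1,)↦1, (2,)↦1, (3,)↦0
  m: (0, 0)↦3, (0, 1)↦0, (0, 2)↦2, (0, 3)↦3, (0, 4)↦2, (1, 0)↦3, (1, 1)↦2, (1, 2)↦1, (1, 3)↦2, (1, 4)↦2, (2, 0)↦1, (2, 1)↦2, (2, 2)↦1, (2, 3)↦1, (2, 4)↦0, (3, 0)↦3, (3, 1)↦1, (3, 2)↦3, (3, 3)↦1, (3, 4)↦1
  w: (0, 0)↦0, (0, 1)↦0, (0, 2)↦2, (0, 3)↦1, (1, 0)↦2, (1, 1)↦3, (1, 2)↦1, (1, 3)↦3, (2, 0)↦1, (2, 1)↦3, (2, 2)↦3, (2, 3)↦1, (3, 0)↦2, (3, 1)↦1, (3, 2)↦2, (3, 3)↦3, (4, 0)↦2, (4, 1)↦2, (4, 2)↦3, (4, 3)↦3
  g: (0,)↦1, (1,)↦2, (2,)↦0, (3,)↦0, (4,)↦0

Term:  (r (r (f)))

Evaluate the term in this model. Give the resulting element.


  f = 1
  (r (f)) = r(1,) = 1
  (r (r (f))) = r(1,) = 1

value = 1


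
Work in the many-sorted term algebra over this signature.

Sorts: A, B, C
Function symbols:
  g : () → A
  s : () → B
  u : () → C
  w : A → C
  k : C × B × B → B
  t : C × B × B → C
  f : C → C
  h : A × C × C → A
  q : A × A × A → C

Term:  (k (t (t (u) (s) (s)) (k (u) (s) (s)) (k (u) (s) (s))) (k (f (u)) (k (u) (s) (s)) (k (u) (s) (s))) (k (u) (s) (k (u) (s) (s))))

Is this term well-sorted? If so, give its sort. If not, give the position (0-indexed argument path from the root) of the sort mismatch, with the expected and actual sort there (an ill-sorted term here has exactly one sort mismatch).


well-sorted; sort = B

      (u) : C
      (s) : B
      (s) : B
    (t (u) (s) (s)) : C
      (u) : C
      (s) : B
      (s) : B
    (k (u) (s) (s)) : B
      (u) : C
      (s) : B
      (s) : B
    (k (u) (s) (s)) : B
  (t (t (u) (s) (s)) (k (u) (s) (s)) (k (u) (s) (s))) : C
      (u) : C
    (f (u)) : C
      (u) : C
      (s) : B
      (s) : B
    (k (u) (s) (s)) : B
      (u) : C
      (s) : B
      (s) : B
    (k (u) (s) (s)) : B
  (k (f (u)) (k (u) (s) (s)) (k (u) (s) (s))) : B
    (u) : C
    (s) : B
      (u) : C
      (s) : B
      (s) : B
    (k (u) (s) (s)) : B
  (k (u) (s) (k (u) (s) (s))) : B
(k (t (t (u) (s) (s)) (k (u) (s) (s)) (k (u) (s) (s))) (k (f (u)) (k (u) (s) (s)) (k (u) (s) (s))) (k (u) (s) (k (u) (s) (s)))) : B


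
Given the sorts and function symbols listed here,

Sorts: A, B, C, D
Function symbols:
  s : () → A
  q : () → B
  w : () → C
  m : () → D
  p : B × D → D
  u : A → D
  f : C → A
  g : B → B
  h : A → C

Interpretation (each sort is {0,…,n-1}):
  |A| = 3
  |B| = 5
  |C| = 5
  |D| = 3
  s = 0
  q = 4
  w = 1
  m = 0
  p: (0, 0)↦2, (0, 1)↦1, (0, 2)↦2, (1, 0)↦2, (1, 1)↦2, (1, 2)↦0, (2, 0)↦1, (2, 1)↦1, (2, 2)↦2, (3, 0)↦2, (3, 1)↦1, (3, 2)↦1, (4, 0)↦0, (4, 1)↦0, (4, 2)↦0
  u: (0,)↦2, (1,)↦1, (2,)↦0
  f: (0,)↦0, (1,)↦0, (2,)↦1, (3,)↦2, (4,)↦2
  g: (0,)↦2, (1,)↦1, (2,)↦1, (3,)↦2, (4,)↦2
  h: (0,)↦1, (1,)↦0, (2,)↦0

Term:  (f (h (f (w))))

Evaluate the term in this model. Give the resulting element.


value = 0

  w = 1
  (f (w)) = f(1,) = 0
  (h (f (w))) = h(0,) = 1
  (f (h (f (w)))) = f(1,) = 0


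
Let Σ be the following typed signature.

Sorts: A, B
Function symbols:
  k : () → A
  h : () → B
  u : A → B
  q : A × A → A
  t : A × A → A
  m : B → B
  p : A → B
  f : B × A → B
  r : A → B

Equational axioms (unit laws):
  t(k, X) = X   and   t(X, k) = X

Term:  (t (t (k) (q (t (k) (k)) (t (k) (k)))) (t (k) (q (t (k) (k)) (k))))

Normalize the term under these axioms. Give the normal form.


1. (t (t (k) (q (t (k) (k)) (t (k) (k)))) (t (k) (q (t (k) (k)) (k))))  →  (t (q (t (k) (k)) (t (k) (k))) (t (k) (q (t (k) (k)) (k))))
2. (t (q (t (k) (k)) (t (k) (k))) (t (k) (q (t (k) (k)) (k))))  →  (t (q (k) (t (k) (k))) (t (k) (q (t (k) (k)) (k))))
3. (t (q (k) (t (k) (k))) (t (k) (q (t (k) (k)) (k))))  →  (t (q (k) (k)) (t (k) (q (t (k) (k)) (k))))
4. (t (q (k) (k)) (t (k) (q (t (k) (k)) (k))))  →  (t (q (k) (k)) (q (t (k) (k)) (k)))
5. (t (q (k) (k)) (q (t (k) (k)) (k)))  →  (t (q (k) (k)) (q (k) (k)))

normal form = (t (q (k) (k)) (q (k) (k)))


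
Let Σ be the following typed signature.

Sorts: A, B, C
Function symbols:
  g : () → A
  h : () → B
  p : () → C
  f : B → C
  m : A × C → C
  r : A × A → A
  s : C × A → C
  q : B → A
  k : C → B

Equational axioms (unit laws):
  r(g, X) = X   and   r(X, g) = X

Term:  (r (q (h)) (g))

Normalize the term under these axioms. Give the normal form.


1. (r (q (h)) (g))  →  (q (h))

normal form = (q (h))


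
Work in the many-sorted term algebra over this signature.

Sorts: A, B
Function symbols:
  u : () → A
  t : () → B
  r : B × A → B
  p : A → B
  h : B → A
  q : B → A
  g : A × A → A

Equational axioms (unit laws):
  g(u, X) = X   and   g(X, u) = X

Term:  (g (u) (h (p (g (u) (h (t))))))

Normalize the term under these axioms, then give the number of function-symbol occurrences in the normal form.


1. (g (u) (h (p (g (u) (h (t))))))  →  (h (p (g (u) (h (t)))))
2. (h (p (g (u) (h (t)))))  →  (h (p (h (t))))
normal form: (h (p (h (t))))

size = 4


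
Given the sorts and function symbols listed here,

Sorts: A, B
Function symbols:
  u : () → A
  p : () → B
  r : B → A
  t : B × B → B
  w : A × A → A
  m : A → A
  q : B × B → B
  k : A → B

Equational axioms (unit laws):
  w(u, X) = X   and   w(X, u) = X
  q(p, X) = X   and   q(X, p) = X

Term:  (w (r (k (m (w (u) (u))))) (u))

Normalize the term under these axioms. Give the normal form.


normal form = (r (k (m (u))))

1. (w (r (k (m (w (u) (u))))) (u))  →  (r (k (m (w (u) (u)))))
2. (r (k (m (w (u) (u)))))  →  (r (k (m (u))))


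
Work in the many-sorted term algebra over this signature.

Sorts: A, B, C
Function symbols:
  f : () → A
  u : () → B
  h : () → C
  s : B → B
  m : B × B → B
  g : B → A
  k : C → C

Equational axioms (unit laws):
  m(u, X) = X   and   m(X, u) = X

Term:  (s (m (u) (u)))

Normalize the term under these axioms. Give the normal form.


normal form = (s (u))

1. (s (m (u) (u)))  →  (s (u))


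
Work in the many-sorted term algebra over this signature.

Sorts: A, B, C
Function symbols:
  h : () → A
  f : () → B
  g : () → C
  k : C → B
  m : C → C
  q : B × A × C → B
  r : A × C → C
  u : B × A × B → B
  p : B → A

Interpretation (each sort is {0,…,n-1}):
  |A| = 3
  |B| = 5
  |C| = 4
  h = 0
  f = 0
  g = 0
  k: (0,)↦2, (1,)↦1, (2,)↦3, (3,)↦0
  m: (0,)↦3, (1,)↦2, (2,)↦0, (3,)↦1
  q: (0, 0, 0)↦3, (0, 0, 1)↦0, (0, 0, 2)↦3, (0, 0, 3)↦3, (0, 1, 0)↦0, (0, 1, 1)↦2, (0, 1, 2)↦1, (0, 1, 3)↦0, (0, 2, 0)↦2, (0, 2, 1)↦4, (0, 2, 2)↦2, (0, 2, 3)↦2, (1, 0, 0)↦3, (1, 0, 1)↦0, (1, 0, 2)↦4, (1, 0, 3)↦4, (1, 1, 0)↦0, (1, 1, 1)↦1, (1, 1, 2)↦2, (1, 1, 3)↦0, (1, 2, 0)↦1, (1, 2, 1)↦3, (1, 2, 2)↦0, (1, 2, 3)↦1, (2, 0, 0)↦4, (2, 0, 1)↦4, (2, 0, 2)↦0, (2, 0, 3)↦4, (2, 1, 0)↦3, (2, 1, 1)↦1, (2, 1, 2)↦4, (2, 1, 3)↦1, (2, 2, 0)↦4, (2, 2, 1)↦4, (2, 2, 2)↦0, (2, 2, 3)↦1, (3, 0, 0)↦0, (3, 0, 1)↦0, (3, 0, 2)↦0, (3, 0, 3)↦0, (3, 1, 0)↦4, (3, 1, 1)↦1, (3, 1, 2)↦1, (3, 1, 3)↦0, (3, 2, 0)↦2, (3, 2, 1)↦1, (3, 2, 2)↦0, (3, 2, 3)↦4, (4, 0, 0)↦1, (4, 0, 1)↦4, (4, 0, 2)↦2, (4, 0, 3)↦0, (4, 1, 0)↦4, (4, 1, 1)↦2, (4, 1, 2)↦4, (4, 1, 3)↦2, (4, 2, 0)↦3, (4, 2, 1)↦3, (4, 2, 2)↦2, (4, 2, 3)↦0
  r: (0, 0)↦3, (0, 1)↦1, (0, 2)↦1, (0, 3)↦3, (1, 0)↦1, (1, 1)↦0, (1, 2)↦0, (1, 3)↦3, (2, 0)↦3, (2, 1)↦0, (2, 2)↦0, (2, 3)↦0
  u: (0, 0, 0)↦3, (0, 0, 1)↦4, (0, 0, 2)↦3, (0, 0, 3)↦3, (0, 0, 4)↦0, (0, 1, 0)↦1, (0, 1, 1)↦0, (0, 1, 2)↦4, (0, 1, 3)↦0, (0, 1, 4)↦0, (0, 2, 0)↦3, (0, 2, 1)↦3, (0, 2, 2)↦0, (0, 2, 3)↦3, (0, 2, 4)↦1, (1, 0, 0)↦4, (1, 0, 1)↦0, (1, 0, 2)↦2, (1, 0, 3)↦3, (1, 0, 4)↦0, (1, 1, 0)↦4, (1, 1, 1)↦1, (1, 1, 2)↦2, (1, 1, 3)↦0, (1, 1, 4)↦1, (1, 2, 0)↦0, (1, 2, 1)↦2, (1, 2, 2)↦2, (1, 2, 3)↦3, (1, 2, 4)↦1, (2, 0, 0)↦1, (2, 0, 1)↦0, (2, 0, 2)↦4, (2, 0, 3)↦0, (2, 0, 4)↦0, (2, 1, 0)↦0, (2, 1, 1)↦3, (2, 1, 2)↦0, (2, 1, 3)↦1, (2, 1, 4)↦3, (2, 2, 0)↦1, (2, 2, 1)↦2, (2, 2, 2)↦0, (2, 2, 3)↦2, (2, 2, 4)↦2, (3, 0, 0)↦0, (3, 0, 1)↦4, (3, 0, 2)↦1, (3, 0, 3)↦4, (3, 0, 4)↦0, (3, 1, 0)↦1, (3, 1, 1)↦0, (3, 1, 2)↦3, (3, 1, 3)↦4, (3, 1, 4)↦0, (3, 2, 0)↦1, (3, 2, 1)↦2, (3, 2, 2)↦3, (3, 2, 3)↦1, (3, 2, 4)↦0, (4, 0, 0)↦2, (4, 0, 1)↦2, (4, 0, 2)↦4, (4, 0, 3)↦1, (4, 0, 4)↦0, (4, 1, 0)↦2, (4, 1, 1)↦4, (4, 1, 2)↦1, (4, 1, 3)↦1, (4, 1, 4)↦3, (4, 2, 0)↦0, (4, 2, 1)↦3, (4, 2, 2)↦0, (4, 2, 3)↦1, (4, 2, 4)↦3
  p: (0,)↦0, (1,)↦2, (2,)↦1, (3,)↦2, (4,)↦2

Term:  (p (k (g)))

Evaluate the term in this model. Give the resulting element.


  g = 0
  (k (g)) = k(0,) = 2
  (p (k (g))) = p(2,) = 1

value = 1


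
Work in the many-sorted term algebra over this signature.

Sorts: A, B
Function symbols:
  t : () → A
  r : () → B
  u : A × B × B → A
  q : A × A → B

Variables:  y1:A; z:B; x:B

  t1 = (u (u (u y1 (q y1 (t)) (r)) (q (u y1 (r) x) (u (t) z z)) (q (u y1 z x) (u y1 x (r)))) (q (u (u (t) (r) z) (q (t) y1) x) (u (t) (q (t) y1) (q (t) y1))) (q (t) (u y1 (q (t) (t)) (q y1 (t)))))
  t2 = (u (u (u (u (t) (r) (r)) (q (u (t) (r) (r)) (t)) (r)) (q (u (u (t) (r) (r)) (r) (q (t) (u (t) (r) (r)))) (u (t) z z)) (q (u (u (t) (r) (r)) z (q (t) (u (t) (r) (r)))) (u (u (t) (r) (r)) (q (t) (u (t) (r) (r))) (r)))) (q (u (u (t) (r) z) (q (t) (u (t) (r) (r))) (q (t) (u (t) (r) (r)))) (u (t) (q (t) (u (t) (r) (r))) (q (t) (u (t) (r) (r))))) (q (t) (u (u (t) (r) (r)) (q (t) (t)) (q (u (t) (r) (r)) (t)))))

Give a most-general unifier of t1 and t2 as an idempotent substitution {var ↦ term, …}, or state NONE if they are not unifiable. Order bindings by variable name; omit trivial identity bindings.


{x ↦ (q (t) (u (t) (r) (r))), y1 ↦ (u (t) (r) (r))}


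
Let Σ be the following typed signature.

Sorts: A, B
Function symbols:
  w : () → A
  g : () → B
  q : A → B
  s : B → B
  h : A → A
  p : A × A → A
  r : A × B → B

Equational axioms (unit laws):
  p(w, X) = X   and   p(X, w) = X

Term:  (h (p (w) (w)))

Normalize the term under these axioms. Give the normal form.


normal form = (h (w))

1. (h (p (w) (w)))  →  (h (w))


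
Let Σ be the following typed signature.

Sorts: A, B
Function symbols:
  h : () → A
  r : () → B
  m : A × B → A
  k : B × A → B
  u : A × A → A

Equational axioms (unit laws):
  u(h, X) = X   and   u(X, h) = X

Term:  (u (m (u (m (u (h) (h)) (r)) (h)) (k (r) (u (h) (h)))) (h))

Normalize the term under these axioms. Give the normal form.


1. (u (m (u (m (u (h) (h)) (r)) (h)) (k (r) (u (h) (h)))) (h))  →  (m (u (m (u (h) (h)) (r)) (h)) (k (r) (u (h) (h))))
2. (m (u (m (u (h) (h)) (r)) (h)) (k (r) (u (h) (h))))  →  (m (m (u (h) (h)) (r)) (k (r) (u (h) (h))))
3. (m (m (u (h) (h)) (r)) (k (r) (u (h) (h))))  →  (m (m (h) (r)) (k (r) (u (h) (h))))
4. (m (m (h) (r)) (k (r) (u (h) (h))))  →  (m (m (h) (r)) (k (r) (h)))

normal form = (m (m (h) (r)) (k (r) (h)))


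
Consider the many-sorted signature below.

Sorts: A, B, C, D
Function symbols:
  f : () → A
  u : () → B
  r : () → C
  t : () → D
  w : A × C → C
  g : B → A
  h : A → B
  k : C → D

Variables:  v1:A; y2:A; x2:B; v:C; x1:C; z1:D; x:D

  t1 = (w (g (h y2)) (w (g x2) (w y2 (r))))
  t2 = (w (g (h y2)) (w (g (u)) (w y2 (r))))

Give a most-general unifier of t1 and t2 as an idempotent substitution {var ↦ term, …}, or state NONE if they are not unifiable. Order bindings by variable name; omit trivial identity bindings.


{x2 ↦ (u)}


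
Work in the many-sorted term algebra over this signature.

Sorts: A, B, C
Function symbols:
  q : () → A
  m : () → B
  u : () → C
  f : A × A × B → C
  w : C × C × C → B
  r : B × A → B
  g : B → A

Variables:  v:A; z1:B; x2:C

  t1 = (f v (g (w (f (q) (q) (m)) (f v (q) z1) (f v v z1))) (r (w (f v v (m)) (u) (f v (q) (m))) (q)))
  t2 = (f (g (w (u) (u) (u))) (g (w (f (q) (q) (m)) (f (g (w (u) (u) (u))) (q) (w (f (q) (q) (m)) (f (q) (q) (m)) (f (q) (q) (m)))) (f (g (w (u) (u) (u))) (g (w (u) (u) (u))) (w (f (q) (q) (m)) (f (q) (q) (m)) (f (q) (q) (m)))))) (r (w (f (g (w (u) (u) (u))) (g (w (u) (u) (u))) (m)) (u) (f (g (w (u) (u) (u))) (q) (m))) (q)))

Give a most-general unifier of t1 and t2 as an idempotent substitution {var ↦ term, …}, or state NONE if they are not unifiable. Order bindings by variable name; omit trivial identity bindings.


{v ↦ (g (w (u) (u) (u))), z1 ↦ (w (f (q) (q) (m)) (f (q) (q) (m)) (f (q) (q) (m)))}


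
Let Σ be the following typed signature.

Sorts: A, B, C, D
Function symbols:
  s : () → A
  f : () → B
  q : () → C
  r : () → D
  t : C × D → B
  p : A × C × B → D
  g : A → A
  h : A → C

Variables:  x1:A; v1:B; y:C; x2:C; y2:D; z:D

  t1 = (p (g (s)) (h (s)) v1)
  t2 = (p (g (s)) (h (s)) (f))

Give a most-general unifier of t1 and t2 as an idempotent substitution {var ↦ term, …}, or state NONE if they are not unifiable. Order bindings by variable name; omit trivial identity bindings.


{v1 ↦ (f)}


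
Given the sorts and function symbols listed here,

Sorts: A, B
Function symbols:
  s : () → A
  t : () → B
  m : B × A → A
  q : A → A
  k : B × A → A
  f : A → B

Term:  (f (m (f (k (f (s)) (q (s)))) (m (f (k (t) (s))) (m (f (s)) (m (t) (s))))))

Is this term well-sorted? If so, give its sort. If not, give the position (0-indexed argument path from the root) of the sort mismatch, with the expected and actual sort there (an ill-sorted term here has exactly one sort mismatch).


          (s) : A
        (f (s)) : B
          (s) : A
        (q (s)) : A
      (k (f (s)) (q (s))) : A
    (f (k (f (s)) (q (s)))) : B
          (t) : B
          (s) : A
        (k (t) (s)) : A
      (f (k (t) (s))) : B
          (s) : A
        (f (s)) : B
          (t) : B
          (s) : A
        (m (t) (s)) : A
      (m (f (s)) (m (t) (s))) : A
    (m (f (k (t) (s))) (m (f (s)) (m (t) (s)))) : A
  (m (f (k (f (s)) (q (s)))) (m (f (k (t) (s))) (m (f (s)) (m (t) (s))))) : A
(f (m (f (k (f (s)) (q (s)))) (m (f (k (t) (s))) (m (f (s)) (m (t) (s)))))) : B

well-sorted; sort = B
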